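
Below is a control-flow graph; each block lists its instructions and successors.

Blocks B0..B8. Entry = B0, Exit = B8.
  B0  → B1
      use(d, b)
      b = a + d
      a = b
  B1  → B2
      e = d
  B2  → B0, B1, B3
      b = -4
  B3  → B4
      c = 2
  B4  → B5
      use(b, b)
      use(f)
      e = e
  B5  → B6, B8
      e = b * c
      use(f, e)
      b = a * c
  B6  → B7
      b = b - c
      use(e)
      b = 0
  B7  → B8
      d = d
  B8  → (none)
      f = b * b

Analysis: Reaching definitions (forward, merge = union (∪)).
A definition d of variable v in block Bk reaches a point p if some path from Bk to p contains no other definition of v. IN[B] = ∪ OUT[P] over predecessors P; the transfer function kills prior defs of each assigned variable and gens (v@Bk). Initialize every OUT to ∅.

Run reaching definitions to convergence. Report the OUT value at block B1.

Converged values:
  B0: | IN={a@B0, b@B2, e@B1} | OUT={a@B0, b@B0, e@B1}
  B1: | IN={a@B0, b@B0, b@B2, e@B1} | OUT={a@B0, b@B0, b@B2, e@B1}
  B2: | IN={a@B0, b@B0, b@B2, e@B1} | OUT={a@B0, b@B2, e@B1}
  B3: | IN={a@B0, b@B2, e@B1} | OUT={a@B0, b@B2, c@B3, e@B1}
  B4: | IN={a@B0, b@B2, c@B3, e@B1} | OUT={a@B0, b@B2, c@B3, e@B4}
  B5: | IN={a@B0, b@B2, c@B3, e@B4} | OUT={a@B0, b@B5, c@B3, e@B5}
  B6: | IN={a@B0, b@B5, c@B3, e@B5} | OUT={a@B0, b@B6, c@B3, e@B5}
  B7: | IN={a@B0, b@B6, c@B3, e@B5} | OUT={a@B0, b@B6, c@B3, d@B7, e@B5}
  B8: | IN={a@B0, b@B5, b@B6, c@B3, d@B7, e@B5} | OUT={a@B0, b@B5, b@B6, c@B3, d@B7, e@B5, f@B8}

Merge at B1: IN[B1] = OUT[B0] ⊔ OUT[B2] = {a@B0, b@B0, b@B2, e@B1}
Applying B1's transfer function to that IN value gives OUT[B1] (row B1 above).

Answer: {a@B0, b@B0, b@B2, e@B1}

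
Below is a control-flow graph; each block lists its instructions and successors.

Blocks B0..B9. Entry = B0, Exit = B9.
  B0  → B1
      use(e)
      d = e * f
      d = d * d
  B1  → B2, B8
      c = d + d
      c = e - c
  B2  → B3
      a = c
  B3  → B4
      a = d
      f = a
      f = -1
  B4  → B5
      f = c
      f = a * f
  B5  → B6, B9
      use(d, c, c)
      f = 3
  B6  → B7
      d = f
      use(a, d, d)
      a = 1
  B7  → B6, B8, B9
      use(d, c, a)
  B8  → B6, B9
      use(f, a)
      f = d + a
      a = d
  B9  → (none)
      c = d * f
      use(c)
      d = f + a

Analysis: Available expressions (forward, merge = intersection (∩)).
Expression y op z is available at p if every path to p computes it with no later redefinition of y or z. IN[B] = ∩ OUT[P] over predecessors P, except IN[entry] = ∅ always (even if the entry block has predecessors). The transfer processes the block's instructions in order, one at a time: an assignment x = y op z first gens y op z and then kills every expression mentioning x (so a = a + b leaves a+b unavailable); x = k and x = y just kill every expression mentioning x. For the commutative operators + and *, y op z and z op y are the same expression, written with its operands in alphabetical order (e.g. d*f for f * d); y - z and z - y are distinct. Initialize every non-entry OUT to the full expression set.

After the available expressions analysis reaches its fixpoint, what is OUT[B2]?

Answer: {d+d, e*f}

Working:
Converged values:
  B0:  IN={}  OUT={e*f}
  B1:  IN={e*f}  OUT={d+d, e*f}
  B2:  IN={d+d, e*f}  OUT={d+d, e*f}
  B3:  IN={d+d, e*f}  OUT={d+d}
  B4:  IN={d+d}  OUT={d+d}
  B5:  IN={d+d}  OUT={d+d}
  B6:  IN={}  OUT={}
  B7:  IN={}  OUT={}
  B8:  IN={}  OUT={}
  B9:  IN={}  OUT={a+f}

Merge at B2: IN[B2] = OUT[B1] = {d+d, e*f}
Applying B2's transfer function to that IN value gives OUT[B2] (row B2 above).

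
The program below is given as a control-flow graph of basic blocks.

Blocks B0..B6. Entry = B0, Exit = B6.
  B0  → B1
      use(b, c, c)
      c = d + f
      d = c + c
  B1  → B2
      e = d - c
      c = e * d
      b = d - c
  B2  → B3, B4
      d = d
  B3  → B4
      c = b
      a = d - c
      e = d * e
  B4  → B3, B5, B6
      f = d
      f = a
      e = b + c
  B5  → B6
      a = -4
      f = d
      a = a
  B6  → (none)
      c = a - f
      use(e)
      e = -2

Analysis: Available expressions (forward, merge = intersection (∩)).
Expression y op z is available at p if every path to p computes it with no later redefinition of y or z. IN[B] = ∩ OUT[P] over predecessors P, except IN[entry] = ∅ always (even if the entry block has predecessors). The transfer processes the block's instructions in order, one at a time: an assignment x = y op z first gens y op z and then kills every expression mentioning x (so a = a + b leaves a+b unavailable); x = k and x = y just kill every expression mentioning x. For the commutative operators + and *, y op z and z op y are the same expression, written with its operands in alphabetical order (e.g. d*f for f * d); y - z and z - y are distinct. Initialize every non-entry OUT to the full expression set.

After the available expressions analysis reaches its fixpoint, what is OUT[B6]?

Answer: {a-f}

Derivation:
Converged values:
  B0:   IN={}   OUT={c+c}
  B1:   IN={c+c}   OUT={d*e, d-c}
  B2:   IN={d*e, d-c}   OUT={}
  B3:   IN={}   OUT={d-c}
  B4:   IN={}   OUT={b+c}
  B5:   IN={b+c}   OUT={b+c}
  B6:   IN={b+c}   OUT={a-f}

Merge at B6: IN[B6] = OUT[B4] ∩ OUT[B5] = {b+c}
Applying B6's transfer function to that IN value gives OUT[B6] (row B6 above).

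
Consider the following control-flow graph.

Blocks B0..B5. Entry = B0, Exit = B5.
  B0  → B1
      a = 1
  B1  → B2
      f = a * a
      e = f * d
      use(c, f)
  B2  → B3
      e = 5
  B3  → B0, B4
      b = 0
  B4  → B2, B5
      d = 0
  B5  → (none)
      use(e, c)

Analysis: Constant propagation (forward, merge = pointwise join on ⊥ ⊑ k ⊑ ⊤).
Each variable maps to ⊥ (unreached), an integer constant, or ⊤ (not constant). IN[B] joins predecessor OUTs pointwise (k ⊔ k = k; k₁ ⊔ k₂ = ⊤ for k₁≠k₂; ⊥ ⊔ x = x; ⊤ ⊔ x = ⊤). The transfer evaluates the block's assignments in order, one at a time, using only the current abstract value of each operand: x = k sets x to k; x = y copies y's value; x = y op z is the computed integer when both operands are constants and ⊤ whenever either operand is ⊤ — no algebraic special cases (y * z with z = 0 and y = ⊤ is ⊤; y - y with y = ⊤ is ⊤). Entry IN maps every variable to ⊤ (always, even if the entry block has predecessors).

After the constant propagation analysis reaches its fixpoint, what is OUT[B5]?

Fixpoint table:
  B0:  IN=(all ⊤)  OUT={a:1; rest ⊤}
  B1:  IN={a:1; rest ⊤}  OUT={a:1, f:1; rest ⊤}
  B2:  IN={a:1, f:1; rest ⊤}  OUT={a:1, e:5, f:1; rest ⊤}
  B3:  IN={a:1, e:5, f:1; rest ⊤}  OUT={a:1, b:0, e:5, f:1; rest ⊤}
  B4:  IN={a:1, b:0, e:5, f:1; rest ⊤}  OUT={a:1, b:0, d:0, e:5, f:1; rest ⊤}
  B5:  IN={a:1, b:0, d:0, e:5, f:1; rest ⊤}  OUT={a:1, b:0, d:0, e:5, f:1; rest ⊤}

Merge at B5: IN[B5] = OUT[B4] = {a: 1, b: 0, c: ⊤, d: 0, e: 5, f: 1}
Applying B5's transfer function to that IN value gives OUT[B5] (row B5 above).

Answer: {a: 1, b: 0, c: ⊤, d: 0, e: 5, f: 1}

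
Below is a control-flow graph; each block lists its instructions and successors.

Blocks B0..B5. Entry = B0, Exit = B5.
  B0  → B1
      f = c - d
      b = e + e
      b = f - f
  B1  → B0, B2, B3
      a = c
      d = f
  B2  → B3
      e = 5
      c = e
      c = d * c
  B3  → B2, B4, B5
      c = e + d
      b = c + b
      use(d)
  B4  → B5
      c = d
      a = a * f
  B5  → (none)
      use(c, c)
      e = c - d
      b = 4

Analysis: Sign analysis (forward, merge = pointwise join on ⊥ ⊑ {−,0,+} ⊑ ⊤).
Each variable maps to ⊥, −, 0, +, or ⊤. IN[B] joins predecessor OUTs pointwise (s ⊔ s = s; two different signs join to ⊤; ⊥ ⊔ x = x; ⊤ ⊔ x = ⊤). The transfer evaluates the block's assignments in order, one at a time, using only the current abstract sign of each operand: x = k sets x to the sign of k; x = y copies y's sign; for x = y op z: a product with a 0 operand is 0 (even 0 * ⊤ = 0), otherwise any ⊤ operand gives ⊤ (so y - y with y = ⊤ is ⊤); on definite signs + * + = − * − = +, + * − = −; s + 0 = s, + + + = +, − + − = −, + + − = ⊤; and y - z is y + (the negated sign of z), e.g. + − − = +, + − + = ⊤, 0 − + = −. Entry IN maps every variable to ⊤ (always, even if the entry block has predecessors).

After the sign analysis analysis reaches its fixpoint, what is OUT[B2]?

Answer: {a: ⊤, b: ⊤, c: ⊤, d: ⊤, e: +, f: ⊤}

Derivation:
Converged values:
  B0: | IN=(all ⊤) | OUT=(all ⊤)
  B1: | IN=(all ⊤) | OUT=(all ⊤)
  B2: | IN=(all ⊤) | OUT={e:+; rest ⊤}
  B3: | IN=(all ⊤) | OUT=(all ⊤)
  B4: | IN=(all ⊤) | OUT=(all ⊤)
  B5: | IN=(all ⊤) | OUT={b:+; rest ⊤}

Merge at B2: IN[B2] = OUT[B1] ⊔ OUT[B3] = {a: ⊤, b: ⊤, c: ⊤, d: ⊤, e: ⊤, f: ⊤}
Applying B2's transfer function to that IN value gives OUT[B2] (row B2 above).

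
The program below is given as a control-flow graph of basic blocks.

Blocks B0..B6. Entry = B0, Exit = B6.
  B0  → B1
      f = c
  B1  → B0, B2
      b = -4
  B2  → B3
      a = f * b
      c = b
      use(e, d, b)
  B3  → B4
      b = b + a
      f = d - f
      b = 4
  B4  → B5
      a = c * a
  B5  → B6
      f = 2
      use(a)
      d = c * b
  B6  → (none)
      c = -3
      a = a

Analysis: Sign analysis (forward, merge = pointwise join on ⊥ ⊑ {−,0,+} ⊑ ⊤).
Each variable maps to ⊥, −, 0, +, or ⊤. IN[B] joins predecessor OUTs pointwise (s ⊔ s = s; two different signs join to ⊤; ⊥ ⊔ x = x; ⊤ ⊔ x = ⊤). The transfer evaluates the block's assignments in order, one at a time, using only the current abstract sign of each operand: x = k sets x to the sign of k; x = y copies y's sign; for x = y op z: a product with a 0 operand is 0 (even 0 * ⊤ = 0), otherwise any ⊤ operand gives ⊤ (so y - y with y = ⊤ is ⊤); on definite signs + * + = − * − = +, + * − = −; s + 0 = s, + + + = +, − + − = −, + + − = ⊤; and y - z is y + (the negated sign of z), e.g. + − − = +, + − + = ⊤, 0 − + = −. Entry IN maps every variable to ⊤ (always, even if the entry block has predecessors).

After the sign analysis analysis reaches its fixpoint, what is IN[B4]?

Answer: {a: ⊤, b: +, c: -, d: ⊤, e: ⊤, f: ⊤}

Working:
Converged values:
  B0:   IN=(all ⊤)   OUT=(all ⊤)
  B1:   IN=(all ⊤)   OUT={b:-; rest ⊤}
  B2:   IN={b:-; rest ⊤}   OUT={b:-, c:-; rest ⊤}
  B3:   IN={b:-, c:-; rest ⊤}   OUT={b:+, c:-; rest ⊤}
  B4:   IN={b:+, c:-; rest ⊤}   OUT={b:+, c:-; rest ⊤}
  B5:   IN={b:+, c:-; rest ⊤}   OUT={b:+, c:-, d:-, f:+; rest ⊤}
  B6:   IN={b:+, c:-, d:-, f:+; rest ⊤}   OUT={b:+, c:-, d:-, f:+; rest ⊤}

Merge at B4: IN[B4] = OUT[B3] = {a: ⊤, b: +, c: -, d: ⊤, e: ⊤, f: ⊤}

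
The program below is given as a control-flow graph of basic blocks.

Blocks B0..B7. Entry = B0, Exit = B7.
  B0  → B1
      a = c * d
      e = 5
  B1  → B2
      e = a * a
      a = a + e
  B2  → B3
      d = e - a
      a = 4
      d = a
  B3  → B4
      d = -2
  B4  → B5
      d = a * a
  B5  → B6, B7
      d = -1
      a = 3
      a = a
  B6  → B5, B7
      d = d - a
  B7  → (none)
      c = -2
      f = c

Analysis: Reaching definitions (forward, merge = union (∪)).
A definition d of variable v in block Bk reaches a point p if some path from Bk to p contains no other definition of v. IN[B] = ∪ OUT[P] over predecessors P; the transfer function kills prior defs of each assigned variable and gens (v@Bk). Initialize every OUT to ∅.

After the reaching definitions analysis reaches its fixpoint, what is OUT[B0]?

Answer: {a@B0, e@B0}

Derivation:
Fixpoint table:
  B0: | IN={} | OUT={a@B0, e@B0}
  B1: | IN={a@B0, e@B0} | OUT={a@B1, e@B1}
  B2: | IN={a@B1, e@B1} | OUT={a@B2, d@B2, e@B1}
  B3: | IN={a@B2, d@B2, e@B1} | OUT={a@B2, d@B3, e@B1}
  B4: | IN={a@B2, d@B3, e@B1} | OUT={a@B2, d@B4, e@B1}
  B5: | IN={a@B2, a@B5, d@B4, d@B6, e@B1} | OUT={a@B5, d@B5, e@B1}
  B6: | IN={a@B5, d@B5, e@B1} | OUT={a@B5, d@B6, e@B1}
  B7: | IN={a@B5, d@B5, d@B6, e@B1} | OUT={a@B5, c@B7, d@B5, d@B6, e@B1, f@B7}

B0 is the boundary node: IN[B0] = {}
Applying B0's transfer function to that IN value gives OUT[B0] (row B0 above).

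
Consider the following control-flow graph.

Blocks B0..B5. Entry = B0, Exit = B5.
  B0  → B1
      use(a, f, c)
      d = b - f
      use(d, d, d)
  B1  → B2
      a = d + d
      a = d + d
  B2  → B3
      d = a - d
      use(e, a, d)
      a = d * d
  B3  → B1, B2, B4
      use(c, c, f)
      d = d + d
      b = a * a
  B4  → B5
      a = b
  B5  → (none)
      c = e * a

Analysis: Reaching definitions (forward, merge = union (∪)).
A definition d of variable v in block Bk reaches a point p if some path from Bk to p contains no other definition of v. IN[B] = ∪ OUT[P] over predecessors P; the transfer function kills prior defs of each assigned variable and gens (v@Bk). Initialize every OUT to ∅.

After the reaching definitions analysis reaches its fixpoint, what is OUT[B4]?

Answer: {a@B4, b@B3, d@B3}

Derivation:
Converged values:
  B0:   IN={}   OUT={d@B0}
  B1:   IN={a@B2, b@B3, d@B0, d@B3}   OUT={a@B1, b@B3, d@B0, d@B3}
  B2:   IN={a@B1, a@B2, b@B3, d@B0, d@B3}   OUT={a@B2, b@B3, d@B2}
  B3:   IN={a@B2, b@B3, d@B2}   OUT={a@B2, b@B3, d@B3}
  B4:   IN={a@B2, b@B3, d@B3}   OUT={a@B4, b@B3, d@B3}
  B5:   IN={a@B4, b@B3, d@B3}   OUT={a@B4, b@B3, c@B5, d@B3}

Merge at B4: IN[B4] = OUT[B3] = {a@B2, b@B3, d@B3}
Applying B4's transfer function to that IN value gives OUT[B4] (row B4 above).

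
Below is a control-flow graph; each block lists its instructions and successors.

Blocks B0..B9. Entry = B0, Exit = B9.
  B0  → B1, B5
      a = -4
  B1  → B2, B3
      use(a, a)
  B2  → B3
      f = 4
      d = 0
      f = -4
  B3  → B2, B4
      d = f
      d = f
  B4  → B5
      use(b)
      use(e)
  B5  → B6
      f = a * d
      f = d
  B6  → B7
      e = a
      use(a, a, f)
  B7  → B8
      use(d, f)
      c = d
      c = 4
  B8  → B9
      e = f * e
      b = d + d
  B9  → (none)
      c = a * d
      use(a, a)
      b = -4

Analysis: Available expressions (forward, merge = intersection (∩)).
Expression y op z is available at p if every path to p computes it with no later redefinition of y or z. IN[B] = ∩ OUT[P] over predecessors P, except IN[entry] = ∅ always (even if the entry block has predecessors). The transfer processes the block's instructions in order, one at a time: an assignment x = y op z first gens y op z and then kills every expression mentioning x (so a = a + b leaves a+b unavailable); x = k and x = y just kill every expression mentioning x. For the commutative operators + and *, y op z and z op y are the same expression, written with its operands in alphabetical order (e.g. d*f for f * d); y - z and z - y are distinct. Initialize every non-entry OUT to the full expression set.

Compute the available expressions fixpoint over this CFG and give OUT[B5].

Per-block solution:
  B0:  IN={}  OUT={}
  B1:  IN={}  OUT={}
  B2:  IN={}  OUT={}
  B3:  IN={}  OUT={}
  B4:  IN={}  OUT={}
  B5:  IN={}  OUT={a*d}
  B6:  IN={a*d}  OUT={a*d}
  B7:  IN={a*d}  OUT={a*d}
  B8:  IN={a*d}  OUT={a*d, d+d}
  B9:  IN={a*d, d+d}  OUT={a*d, d+d}

Merge at B5: IN[B5] = OUT[B0] ∩ OUT[B4] = {}
Applying B5's transfer function to that IN value gives OUT[B5] (row B5 above).

Answer: {a*d}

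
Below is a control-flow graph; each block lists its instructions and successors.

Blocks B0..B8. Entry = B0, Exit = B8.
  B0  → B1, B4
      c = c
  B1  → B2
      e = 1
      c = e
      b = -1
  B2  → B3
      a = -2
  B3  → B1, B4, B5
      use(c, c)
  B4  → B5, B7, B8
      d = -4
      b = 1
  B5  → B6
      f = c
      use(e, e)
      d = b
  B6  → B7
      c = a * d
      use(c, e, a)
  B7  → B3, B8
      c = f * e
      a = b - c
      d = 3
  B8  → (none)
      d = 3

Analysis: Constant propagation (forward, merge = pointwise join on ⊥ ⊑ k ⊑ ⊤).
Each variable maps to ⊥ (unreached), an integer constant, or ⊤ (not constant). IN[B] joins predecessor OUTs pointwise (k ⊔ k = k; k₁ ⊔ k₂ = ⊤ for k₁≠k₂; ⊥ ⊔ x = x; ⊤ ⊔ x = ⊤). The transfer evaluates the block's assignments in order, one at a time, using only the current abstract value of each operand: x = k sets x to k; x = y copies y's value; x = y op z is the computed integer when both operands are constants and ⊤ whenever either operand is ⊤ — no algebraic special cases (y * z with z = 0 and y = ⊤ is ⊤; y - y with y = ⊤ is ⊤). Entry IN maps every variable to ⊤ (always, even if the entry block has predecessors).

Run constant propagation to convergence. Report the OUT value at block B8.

Converged values:
  B0: | IN=(all ⊤) | OUT=(all ⊤)
  B1: | IN=(all ⊤) | OUT={b:-1, c:1, e:1; rest ⊤}
  B2: | IN={b:-1, c:1, e:1; rest ⊤} | OUT={a:-2, b:-1, c:1, e:1; rest ⊤}
  B3: | IN=(all ⊤) | OUT=(all ⊤)
  B4: | IN=(all ⊤) | OUT={b:1, d:-4; rest ⊤}
  B5: | IN=(all ⊤) | OUT=(all ⊤)
  B6: | IN=(all ⊤) | OUT=(all ⊤)
  B7: | IN=(all ⊤) | OUT={d:3; rest ⊤}
  B8: | IN=(all ⊤) | OUT={d:3; rest ⊤}

Merge at B8: IN[B8] = OUT[B4] ⊔ OUT[B7] = {a: ⊤, b: ⊤, c: ⊤, d: ⊤, e: ⊤, f: ⊤}
Applying B8's transfer function to that IN value gives OUT[B8] (row B8 above).

Answer: {a: ⊤, b: ⊤, c: ⊤, d: 3, e: ⊤, f: ⊤}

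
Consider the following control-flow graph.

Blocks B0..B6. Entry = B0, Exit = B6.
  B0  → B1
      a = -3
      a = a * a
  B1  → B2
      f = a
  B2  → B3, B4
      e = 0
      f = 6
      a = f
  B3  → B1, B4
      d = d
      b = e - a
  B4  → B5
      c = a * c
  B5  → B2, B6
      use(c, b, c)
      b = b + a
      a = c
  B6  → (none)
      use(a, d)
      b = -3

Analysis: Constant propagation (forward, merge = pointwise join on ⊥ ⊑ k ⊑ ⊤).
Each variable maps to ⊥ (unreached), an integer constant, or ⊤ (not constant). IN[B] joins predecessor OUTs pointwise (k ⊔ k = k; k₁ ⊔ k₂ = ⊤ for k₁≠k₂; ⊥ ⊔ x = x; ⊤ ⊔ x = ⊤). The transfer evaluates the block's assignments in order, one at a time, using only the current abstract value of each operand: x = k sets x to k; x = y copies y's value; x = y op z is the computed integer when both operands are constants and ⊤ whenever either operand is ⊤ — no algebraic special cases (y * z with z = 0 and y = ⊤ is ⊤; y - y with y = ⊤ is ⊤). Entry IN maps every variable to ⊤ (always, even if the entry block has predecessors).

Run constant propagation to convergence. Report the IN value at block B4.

Answer: {a: 6, b: ⊤, c: ⊤, d: ⊤, e: 0, f: 6}

Derivation:
Converged values:
  B0:  IN=(all ⊤)  OUT={a:9; rest ⊤}
  B1:  IN=(all ⊤)  OUT=(all ⊤)
  B2:  IN=(all ⊤)  OUT={a:6, e:0, f:6; rest ⊤}
  B3:  IN={a:6, e:0, f:6; rest ⊤}  OUT={a:6, b:-6, e:0, f:6; rest ⊤}
  B4:  IN={a:6, e:0, f:6; rest ⊤}  OUT={a:6, e:0, f:6; rest ⊤}
  B5:  IN={a:6, e:0, f:6; rest ⊤}  OUT={e:0, f:6; rest ⊤}
  B6:  IN={e:0, f:6; rest ⊤}  OUT={b:-3, e:0, f:6; rest ⊤}

Merge at B4: IN[B4] = OUT[B2] ⊔ OUT[B3] = {a: 6, b: ⊤, c: ⊤, d: ⊤, e: 0, f: 6}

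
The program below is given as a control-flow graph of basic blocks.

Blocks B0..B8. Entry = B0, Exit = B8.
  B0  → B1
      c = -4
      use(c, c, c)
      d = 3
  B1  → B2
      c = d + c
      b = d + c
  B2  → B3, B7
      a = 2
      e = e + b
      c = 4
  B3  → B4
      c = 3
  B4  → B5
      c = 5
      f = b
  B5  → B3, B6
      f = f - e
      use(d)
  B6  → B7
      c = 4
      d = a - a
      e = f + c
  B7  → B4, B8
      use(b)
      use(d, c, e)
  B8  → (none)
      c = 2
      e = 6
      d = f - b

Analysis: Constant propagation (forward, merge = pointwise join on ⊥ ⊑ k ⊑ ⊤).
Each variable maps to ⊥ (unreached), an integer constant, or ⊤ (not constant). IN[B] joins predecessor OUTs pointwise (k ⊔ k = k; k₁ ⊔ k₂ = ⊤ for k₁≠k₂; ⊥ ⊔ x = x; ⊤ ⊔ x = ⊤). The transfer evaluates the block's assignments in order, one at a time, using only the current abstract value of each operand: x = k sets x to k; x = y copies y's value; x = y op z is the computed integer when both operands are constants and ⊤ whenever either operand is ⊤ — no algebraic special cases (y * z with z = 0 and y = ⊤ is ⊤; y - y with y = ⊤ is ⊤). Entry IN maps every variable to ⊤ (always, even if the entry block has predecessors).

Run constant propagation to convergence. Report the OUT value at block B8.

Converged values:
  B0:  IN=(all ⊤)  OUT={c:-4, d:3; rest ⊤}
  B1:  IN={c:-4, d:3; rest ⊤}  OUT={b:2, c:-1, d:3; rest ⊤}
  B2:  IN={b:2, c:-1, d:3; rest ⊤}  OUT={a:2, b:2, c:4, d:3; rest ⊤}
  B3:  IN={a:2, b:2; rest ⊤}  OUT={a:2, b:2, c:3; rest ⊤}
  B4:  IN={a:2, b:2; rest ⊤}  OUT={a:2, b:2, c:5, f:2; rest ⊤}
  B5:  IN={a:2, b:2, c:5, f:2; rest ⊤}  OUT={a:2, b:2, c:5; rest ⊤}
  B6:  IN={a:2, b:2, c:5; rest ⊤}  OUT={a:2, b:2, c:4, d:0; rest ⊤}
  B7:  IN={a:2, b:2, c:4; rest ⊤}  OUT={a:2, b:2, c:4; rest ⊤}
  B8:  IN={a:2, b:2, c:4; rest ⊤}  OUT={a:2, b:2, c:2, e:6; rest ⊤}

Merge at B8: IN[B8] = OUT[B7] = {a: 2, b: 2, c: 4, d: ⊤, e: ⊤, f: ⊤}
Applying B8's transfer function to that IN value gives OUT[B8] (row B8 above).

Answer: {a: 2, b: 2, c: 2, d: ⊤, e: 6, f: ⊤}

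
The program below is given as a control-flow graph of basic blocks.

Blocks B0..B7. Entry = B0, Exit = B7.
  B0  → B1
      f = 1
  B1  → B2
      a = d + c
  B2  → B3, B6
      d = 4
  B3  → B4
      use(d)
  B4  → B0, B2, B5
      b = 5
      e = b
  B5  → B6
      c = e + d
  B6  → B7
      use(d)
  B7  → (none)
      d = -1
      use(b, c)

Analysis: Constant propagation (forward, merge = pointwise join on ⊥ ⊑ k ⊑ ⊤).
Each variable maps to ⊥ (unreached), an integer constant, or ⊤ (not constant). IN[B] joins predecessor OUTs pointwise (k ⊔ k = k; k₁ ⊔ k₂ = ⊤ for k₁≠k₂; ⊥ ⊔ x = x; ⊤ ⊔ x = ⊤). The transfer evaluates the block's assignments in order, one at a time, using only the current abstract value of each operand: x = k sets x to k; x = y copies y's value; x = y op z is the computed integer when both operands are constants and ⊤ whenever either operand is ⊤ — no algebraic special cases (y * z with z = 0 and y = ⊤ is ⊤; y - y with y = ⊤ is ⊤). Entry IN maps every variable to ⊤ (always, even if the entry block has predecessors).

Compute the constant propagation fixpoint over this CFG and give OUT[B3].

Answer: {a: ⊤, b: ⊤, c: ⊤, d: 4, e: ⊤, f: 1}

Trace:
Per-block solution:
  B0:   IN=(all ⊤)   OUT={f:1; rest ⊤}
  B1:   IN={f:1; rest ⊤}   OUT={f:1; rest ⊤}
  B2:   IN={f:1; rest ⊤}   OUT={d:4, f:1; rest ⊤}
  B3:   IN={d:4, f:1; rest ⊤}   OUT={d:4, f:1; rest ⊤}
  B4:   IN={d:4, f:1; rest ⊤}   OUT={b:5, d:4, e:5, f:1; rest ⊤}
  B5:   IN={b:5, d:4, e:5, f:1; rest ⊤}   OUT={b:5, c:9, d:4, e:5, f:1; rest ⊤}
  B6:   IN={d:4, f:1; rest ⊤}   OUT={d:4, f:1; rest ⊤}
  B7:   IN={d:4, f:1; rest ⊤}   OUT={d:-1, f:1; rest ⊤}

Merge at B3: IN[B3] = OUT[B2] = {a: ⊤, b: ⊤, c: ⊤, d: 4, e: ⊤, f: 1}
Applying B3's transfer function to that IN value gives OUT[B3] (row B3 above).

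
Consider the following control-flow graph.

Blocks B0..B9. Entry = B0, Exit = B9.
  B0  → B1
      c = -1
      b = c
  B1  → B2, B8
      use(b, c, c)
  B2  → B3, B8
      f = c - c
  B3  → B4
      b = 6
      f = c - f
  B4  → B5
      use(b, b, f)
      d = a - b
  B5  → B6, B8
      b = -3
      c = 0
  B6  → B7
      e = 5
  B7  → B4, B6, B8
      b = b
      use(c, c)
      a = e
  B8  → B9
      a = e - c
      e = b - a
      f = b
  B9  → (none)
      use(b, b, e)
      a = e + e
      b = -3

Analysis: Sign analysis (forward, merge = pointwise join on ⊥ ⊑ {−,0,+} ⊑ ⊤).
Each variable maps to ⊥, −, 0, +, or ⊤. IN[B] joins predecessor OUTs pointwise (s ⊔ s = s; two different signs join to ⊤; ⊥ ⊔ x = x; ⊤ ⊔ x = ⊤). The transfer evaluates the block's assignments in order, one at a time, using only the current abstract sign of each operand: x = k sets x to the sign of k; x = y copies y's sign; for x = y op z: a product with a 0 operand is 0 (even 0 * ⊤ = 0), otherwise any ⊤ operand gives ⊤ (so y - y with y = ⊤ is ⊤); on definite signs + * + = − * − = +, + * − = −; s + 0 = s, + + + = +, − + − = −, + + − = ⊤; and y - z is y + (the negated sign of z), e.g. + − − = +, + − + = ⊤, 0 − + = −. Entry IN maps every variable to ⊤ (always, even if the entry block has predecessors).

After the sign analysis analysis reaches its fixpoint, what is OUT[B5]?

Fixpoint table:
  B0: | IN=(all ⊤) | OUT={b:-, c:-; rest ⊤}
  B1: | IN={b:-, c:-; rest ⊤} | OUT={b:-, c:-; rest ⊤}
  B2: | IN={b:-, c:-; rest ⊤} | OUT={b:-, c:-; rest ⊤}
  B3: | IN={b:-, c:-; rest ⊤} | OUT={b:+, c:-; rest ⊤}
  B4: | IN=(all ⊤) | OUT=(all ⊤)
  B5: | IN=(all ⊤) | OUT={b:-, c:0; rest ⊤}
  B6: | IN={b:-, c:0; rest ⊤} | OUT={b:-, c:0, e:+; rest ⊤}
  B7: | IN={b:-, c:0, e:+; rest ⊤} | OUT={a:+, b:-, c:0, e:+; rest ⊤}
  B8: | IN={b:-; rest ⊤} | OUT={b:-, f:-; rest ⊤}
  B9: | IN={b:-, f:-; rest ⊤} | OUT={b:-, f:-; rest ⊤}

Merge at B5: IN[B5] = OUT[B4] = {a: ⊤, b: ⊤, c: ⊤, d: ⊤, e: ⊤, f: ⊤}
Applying B5's transfer function to that IN value gives OUT[B5] (row B5 above).

Answer: {a: ⊤, b: -, c: 0, d: ⊤, e: ⊤, f: ⊤}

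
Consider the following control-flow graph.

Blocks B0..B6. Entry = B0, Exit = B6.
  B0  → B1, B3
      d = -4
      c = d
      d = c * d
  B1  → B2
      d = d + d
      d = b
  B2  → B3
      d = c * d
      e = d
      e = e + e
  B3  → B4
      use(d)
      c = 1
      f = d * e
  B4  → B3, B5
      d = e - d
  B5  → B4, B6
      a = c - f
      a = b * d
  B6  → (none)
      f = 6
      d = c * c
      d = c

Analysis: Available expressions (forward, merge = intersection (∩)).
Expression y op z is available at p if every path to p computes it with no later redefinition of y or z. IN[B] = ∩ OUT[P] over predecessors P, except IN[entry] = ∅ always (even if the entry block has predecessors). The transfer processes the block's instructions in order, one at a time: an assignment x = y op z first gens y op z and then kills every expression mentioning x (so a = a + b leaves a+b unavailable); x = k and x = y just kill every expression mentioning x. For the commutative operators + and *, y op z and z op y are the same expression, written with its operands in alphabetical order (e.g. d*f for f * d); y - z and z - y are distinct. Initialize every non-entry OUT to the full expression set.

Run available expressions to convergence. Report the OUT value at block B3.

Answer: {d*e}

Working:
Per-block solution:
  B0:   IN={}   OUT={}
  B1:   IN={}   OUT={}
  B2:   IN={}   OUT={}
  B3:   IN={}   OUT={d*e}
  B4:   IN={}   OUT={}
  B5:   IN={}   OUT={b*d, c-f}
  B6:   IN={b*d, c-f}   OUT={c*c}

Merge at B3: IN[B3] = OUT[B0] ∩ OUT[B2] ∩ OUT[B4] = {}
Applying B3's transfer function to that IN value gives OUT[B3] (row B3 above).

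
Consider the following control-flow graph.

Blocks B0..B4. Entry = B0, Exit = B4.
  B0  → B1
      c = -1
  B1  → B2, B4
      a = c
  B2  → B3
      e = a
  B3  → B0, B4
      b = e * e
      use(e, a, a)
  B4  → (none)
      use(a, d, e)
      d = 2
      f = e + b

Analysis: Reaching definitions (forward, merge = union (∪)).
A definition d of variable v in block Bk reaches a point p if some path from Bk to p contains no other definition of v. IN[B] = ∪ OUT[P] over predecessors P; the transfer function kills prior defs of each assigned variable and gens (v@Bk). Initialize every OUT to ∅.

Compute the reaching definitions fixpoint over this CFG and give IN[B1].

Converged values:
  B0: | IN={a@B1, b@B3, c@B0, e@B2} | OUT={a@B1, b@B3, c@B0, e@B2}
  B1: | IN={a@B1, b@B3, c@B0, e@B2} | OUT={a@B1, b@B3, c@B0, e@B2}
  B2: | IN={a@B1, b@B3, c@B0, e@B2} | OUT={a@B1, b@B3, c@B0, e@B2}
  B3: | IN={a@B1, b@B3, c@B0, e@B2} | OUT={a@B1, b@B3, c@B0, e@B2}
  B4: | IN={a@B1, b@B3, c@B0, e@B2} | OUT={a@B1, b@B3, c@B0, d@B4, e@B2, f@B4}

Merge at B1: IN[B1] = OUT[B0] = {a@B1, b@B3, c@B0, e@B2}

Answer: {a@B1, b@B3, c@B0, e@B2}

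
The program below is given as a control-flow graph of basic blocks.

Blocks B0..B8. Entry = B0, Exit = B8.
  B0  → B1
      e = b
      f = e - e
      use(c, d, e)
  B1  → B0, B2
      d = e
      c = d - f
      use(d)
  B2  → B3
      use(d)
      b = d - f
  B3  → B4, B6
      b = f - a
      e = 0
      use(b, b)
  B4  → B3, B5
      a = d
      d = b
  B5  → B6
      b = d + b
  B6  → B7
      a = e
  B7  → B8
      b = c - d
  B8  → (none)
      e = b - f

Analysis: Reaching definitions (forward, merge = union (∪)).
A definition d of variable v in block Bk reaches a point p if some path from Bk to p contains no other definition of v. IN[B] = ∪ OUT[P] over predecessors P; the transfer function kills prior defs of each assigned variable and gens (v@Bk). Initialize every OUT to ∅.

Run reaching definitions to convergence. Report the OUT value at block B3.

Per-block solution:
  B0:   IN={c@B1, d@B1, e@B0, f@B0}   OUT={c@B1, d@B1, e@B0, f@B0}
  B1:   IN={c@B1, d@B1, e@B0, f@B0}   OUT={c@B1, d@B1, e@B0, f@B0}
  B2:   IN={c@B1, d@B1, e@B0, f@B0}   OUT={b@B2, c@B1, d@B1, e@B0, f@B0}
  B3:   IN={a@B4, b@B2, b@B3, c@B1, d@B1, d@B4, e@B0, e@B3, f@B0}   OUT={a@B4, b@B3, c@B1, d@B1, d@B4, e@B3, f@B0}
  B4:   IN={a@B4, b@B3, c@B1, d@B1, d@B4, e@B3, f@B0}   OUT={a@B4, b@B3, c@B1, d@B4, e@B3, f@B0}
  B5:   IN={a@B4, b@B3, c@B1, d@B4, e@B3, f@B0}   OUT={a@B4, b@B5, c@B1, d@B4, e@B3, f@B0}
  B6:   IN={a@B4, b@B3, b@B5, c@B1, d@B1, d@B4, e@B3, f@B0}   OUT={a@B6, b@B3, b@B5, c@B1, d@B1, d@B4, e@B3, f@B0}
  B7:   IN={a@B6, b@B3, b@B5, c@B1, d@B1, d@B4, e@B3, f@B0}   OUT={a@B6, b@B7, c@B1, d@B1, d@B4, e@B3, f@B0}
  B8:   IN={a@B6, b@B7, c@B1, d@B1, d@B4, e@B3, f@B0}   OUT={a@B6, b@B7, c@B1, d@B1, d@B4, e@B8, f@B0}

Merge at B3: IN[B3] = OUT[B2] ⊔ OUT[B4] = {a@B4, b@B2, b@B3, c@B1, d@B1, d@B4, e@B0, e@B3, f@B0}
Applying B3's transfer function to that IN value gives OUT[B3] (row B3 above).

Answer: {a@B4, b@B3, c@B1, d@B1, d@B4, e@B3, f@B0}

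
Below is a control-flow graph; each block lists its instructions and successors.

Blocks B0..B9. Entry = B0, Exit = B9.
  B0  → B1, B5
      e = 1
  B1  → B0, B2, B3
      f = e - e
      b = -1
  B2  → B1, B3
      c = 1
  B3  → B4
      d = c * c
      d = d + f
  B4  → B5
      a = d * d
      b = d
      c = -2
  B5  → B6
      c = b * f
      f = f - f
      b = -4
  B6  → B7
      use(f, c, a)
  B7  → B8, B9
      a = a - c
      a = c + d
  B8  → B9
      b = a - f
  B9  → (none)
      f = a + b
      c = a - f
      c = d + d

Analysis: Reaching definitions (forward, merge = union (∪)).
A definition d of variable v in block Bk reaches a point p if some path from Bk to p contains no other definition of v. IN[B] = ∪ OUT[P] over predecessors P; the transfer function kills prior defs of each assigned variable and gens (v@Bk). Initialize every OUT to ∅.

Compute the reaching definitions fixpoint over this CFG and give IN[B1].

Fixpoint table:
  B0:   IN={b@B1, c@B2, e@B0, f@B1}   OUT={b@B1, c@B2, e@B0, f@B1}
  B1:   IN={b@B1, c@B2, e@B0, f@B1}   OUT={b@B1, c@B2, e@B0, f@B1}
  B2:   IN={b@B1, c@B2, e@B0, f@B1}   OUT={b@B1, c@B2, e@B0, f@B1}
  B3:   IN={b@B1, c@B2, e@B0, f@B1}   OUT={b@B1, c@B2, d@B3, e@B0, f@B1}
  B4:   IN={b@B1, c@B2, d@B3, e@B0, f@B1}   OUT={a@B4, b@B4, c@B4, d@B3, e@B0, f@B1}
  B5:   IN={a@B4, b@B1, b@B4, c@B2, c@B4, d@B3, e@B0, f@B1}   OUT={a@B4, b@B5, c@B5, d@B3, e@B0, f@B5}
  B6:   IN={a@B4, b@B5, c@B5, d@B3, e@B0, f@B5}   OUT={a@B4, b@B5, c@B5, d@B3, e@B0, f@B5}
  B7:   IN={a@B4, b@B5, c@B5, d@B3, e@B0, f@B5}   OUT={a@B7, b@B5, c@B5, d@B3, e@B0, f@B5}
  B8:   IN={a@B7, b@B5, c@B5, d@B3, e@B0, f@B5}   OUT={a@B7, b@B8, c@B5, d@B3, e@B0, f@B5}
  B9:   IN={a@B7, b@B5, b@B8, c@B5, d@B3, e@B0, f@B5}   OUT={a@B7, b@B5, b@B8, c@B9, d@B3, e@B0, f@B9}

Merge at B1: IN[B1] = OUT[B0] ⊔ OUT[B2] = {b@B1, c@B2, e@B0, f@B1}

Answer: {b@B1, c@B2, e@B0, f@B1}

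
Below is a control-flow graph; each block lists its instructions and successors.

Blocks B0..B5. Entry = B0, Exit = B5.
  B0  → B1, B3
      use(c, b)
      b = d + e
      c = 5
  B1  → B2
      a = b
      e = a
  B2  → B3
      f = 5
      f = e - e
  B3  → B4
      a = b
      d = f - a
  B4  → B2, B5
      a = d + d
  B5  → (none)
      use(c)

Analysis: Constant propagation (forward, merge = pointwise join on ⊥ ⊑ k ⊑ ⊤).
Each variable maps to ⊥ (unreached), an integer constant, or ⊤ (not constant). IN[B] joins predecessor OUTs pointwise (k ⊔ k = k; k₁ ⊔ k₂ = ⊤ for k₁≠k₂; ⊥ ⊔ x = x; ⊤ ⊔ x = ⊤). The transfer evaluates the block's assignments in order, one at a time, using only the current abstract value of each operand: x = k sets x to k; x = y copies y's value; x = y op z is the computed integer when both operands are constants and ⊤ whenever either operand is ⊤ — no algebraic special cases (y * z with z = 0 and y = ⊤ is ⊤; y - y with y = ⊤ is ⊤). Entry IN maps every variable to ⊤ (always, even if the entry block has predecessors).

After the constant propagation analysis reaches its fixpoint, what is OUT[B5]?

Answer: {a: ⊤, b: ⊤, c: 5, d: ⊤, e: ⊤, f: ⊤}

Trace:
Fixpoint table:
  B0:  IN=(all ⊤)  OUT={c:5; rest ⊤}
  B1:  IN={c:5; rest ⊤}  OUT={c:5; rest ⊤}
  B2:  IN={c:5; rest ⊤}  OUT={c:5; rest ⊤}
  B3:  IN={c:5; rest ⊤}  OUT={c:5; rest ⊤}
  B4:  IN={c:5; rest ⊤}  OUT={c:5; rest ⊤}
  B5:  IN={c:5; rest ⊤}  OUT={c:5; rest ⊤}

Merge at B5: IN[B5] = OUT[B4] = {a: ⊤, b: ⊤, c: 5, d: ⊤, e: ⊤, f: ⊤}
Applying B5's transfer function to that IN value gives OUT[B5] (row B5 above).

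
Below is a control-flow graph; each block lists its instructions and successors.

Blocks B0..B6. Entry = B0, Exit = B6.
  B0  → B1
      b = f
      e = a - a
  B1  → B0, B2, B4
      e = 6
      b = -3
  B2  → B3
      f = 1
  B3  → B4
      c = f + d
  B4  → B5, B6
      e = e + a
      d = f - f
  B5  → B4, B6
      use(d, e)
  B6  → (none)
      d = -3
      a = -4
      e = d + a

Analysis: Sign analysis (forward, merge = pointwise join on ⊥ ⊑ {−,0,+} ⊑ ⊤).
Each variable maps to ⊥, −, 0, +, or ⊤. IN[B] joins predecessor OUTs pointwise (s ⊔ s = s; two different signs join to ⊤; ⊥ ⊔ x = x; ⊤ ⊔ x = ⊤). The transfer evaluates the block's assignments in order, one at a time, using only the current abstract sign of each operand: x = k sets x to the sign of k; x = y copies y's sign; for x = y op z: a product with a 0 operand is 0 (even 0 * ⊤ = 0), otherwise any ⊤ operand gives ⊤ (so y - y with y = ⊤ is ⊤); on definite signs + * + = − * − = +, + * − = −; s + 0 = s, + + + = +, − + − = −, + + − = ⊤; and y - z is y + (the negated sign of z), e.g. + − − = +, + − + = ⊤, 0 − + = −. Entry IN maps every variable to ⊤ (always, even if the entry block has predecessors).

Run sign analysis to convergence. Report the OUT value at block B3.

Answer: {a: ⊤, b: -, c: ⊤, d: ⊤, e: +, f: +}

Derivation:
Fixpoint table:
  B0:  IN=(all ⊤)  OUT=(all ⊤)
  B1:  IN=(all ⊤)  OUT={b:-, e:+; rest ⊤}
  B2:  IN={b:-, e:+; rest ⊤}  OUT={b:-, e:+, f:+; rest ⊤}
  B3:  IN={b:-, e:+, f:+; rest ⊤}  OUT={b:-, e:+, f:+; rest ⊤}
  B4:  IN={b:-; rest ⊤}  OUT={b:-; rest ⊤}
  B5:  IN={b:-; rest ⊤}  OUT={b:-; rest ⊤}
  B6:  IN={b:-; rest ⊤}  OUT={a:-, b:-, d:-, e:-; rest ⊤}

Merge at B3: IN[B3] = OUT[B2] = {a: ⊤, b: -, c: ⊤, d: ⊤, e: +, f: +}
Applying B3's transfer function to that IN value gives OUT[B3] (row B3 above).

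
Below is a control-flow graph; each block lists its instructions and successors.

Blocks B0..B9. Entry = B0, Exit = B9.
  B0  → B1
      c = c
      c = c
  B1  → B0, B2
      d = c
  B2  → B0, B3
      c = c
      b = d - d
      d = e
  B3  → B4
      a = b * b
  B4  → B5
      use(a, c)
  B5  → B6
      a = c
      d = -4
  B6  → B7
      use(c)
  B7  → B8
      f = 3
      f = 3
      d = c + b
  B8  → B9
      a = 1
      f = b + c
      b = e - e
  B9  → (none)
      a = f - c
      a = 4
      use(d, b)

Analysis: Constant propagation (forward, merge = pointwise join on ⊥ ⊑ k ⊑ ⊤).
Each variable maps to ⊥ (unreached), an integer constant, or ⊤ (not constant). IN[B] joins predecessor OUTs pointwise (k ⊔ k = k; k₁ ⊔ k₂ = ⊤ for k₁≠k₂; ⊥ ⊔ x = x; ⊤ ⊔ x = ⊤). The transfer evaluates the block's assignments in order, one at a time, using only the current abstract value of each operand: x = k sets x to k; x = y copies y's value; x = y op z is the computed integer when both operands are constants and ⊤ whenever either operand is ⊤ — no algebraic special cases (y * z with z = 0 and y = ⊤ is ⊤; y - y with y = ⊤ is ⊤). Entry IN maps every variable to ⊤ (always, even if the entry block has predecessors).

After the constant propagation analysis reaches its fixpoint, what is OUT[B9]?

Answer: {a: 4, b: ⊤, c: ⊤, d: ⊤, e: ⊤, f: ⊤}

Trace:
Converged values:
  B0:  IN=(all ⊤)  OUT=(all ⊤)
  B1:  IN=(all ⊤)  OUT=(all ⊤)
  B2:  IN=(all ⊤)  OUT=(all ⊤)
  B3:  IN=(all ⊤)  OUT=(all ⊤)
  B4:  IN=(all ⊤)  OUT=(all ⊤)
  B5:  IN=(all ⊤)  OUT={d:-4; rest ⊤}
  B6:  IN={d:-4; rest ⊤}  OUT={d:-4; rest ⊤}
  B7:  IN={d:-4; rest ⊤}  OUT={f:3; rest ⊤}
  B8:  IN={f:3; rest ⊤}  OUT={a:1; rest ⊤}
  B9:  IN={a:1; rest ⊤}  OUT={a:4; rest ⊤}

Merge at B9: IN[B9] = OUT[B8] = {a: 1, b: ⊤, c: ⊤, d: ⊤, e: ⊤, f: ⊤}
Applying B9's transfer function to that IN value gives OUT[B9] (row B9 above).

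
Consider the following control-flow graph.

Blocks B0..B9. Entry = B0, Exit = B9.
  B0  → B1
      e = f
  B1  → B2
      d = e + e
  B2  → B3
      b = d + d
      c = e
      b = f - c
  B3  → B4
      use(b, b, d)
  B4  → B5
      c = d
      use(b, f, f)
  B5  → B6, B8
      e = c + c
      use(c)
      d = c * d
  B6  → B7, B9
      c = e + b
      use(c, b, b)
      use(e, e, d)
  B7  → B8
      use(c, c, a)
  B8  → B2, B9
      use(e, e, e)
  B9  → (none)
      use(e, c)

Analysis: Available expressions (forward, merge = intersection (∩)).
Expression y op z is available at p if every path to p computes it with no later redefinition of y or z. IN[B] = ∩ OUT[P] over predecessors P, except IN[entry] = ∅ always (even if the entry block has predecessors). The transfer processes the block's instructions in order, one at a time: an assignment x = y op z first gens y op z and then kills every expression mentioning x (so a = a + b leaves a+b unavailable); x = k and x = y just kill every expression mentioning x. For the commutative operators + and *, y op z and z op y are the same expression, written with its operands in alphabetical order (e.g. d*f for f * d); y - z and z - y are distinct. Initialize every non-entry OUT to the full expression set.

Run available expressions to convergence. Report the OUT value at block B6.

Answer: {b+e}

Derivation:
Per-block solution:
  B0:   IN={}   OUT={}
  B1:   IN={}   OUT={e+e}
  B2:   IN={}   OUT={d+d, f-c}
  B3:   IN={d+d, f-c}   OUT={d+d, f-c}
  B4:   IN={d+d, f-c}   OUT={d+d}
  B5:   IN={d+d}   OUT={c+c}
  B6:   IN={c+c}   OUT={b+e}
  B7:   IN={b+e}   OUT={b+e}
  B8:   IN={}   OUT={}
  B9:   IN={}   OUT={}

Merge at B6: IN[B6] = OUT[B5] = {c+c}
Applying B6's transfer function to that IN value gives OUT[B6] (row B6 above).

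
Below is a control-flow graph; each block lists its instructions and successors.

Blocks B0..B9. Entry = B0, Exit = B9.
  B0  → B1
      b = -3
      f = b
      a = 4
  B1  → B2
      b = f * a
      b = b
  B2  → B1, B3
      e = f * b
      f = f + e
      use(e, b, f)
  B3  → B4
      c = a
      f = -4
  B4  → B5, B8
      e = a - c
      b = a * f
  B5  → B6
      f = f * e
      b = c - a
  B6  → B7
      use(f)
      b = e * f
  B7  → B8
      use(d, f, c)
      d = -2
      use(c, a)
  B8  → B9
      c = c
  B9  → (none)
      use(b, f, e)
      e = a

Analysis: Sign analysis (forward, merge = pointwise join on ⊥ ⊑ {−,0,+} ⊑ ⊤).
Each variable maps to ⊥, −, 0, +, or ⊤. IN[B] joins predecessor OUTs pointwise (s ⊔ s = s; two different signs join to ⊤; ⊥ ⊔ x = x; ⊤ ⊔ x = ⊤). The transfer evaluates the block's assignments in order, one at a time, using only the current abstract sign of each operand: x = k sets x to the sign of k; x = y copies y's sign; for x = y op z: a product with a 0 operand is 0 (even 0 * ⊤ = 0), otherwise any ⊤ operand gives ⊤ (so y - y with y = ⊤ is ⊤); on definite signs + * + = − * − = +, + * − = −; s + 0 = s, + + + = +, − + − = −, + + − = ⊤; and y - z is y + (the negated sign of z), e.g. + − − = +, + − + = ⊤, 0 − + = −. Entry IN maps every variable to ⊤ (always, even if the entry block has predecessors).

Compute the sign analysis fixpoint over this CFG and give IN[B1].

Fixpoint table:
  B0:   IN=(all ⊤)   OUT={a:+, b:-, f:-; rest ⊤}
  B1:   IN={a:+; rest ⊤}   OUT={a:+; rest ⊤}
  B2:   IN={a:+; rest ⊤}   OUT={a:+; rest ⊤}
  B3:   IN={a:+; rest ⊤}   OUT={a:+, c:+, f:-; rest ⊤}
  B4:   IN={a:+, c:+, f:-; rest ⊤}   OUT={a:+, b:-, c:+, f:-; rest ⊤}
  B5:   IN={a:+, b:-, c:+, f:-; rest ⊤}   OUT={a:+, c:+; rest ⊤}
  B6:   IN={a:+, c:+; rest ⊤}   OUT={a:+, c:+; rest ⊤}
  B7:   IN={a:+, c:+; rest ⊤}   OUT={a:+, c:+, d:-; rest ⊤}
  B8:   IN={a:+, c:+; rest ⊤}   OUT={a:+, c:+; rest ⊤}
  B9:   IN={a:+, c:+; rest ⊤}   OUT={a:+, c:+, e:+; rest ⊤}

Merge at B1: IN[B1] = OUT[B0] ⊔ OUT[B2] = {a: +, b: ⊤, c: ⊤, d: ⊤, e: ⊤, f: ⊤}

Answer: {a: +, b: ⊤, c: ⊤, d: ⊤, e: ⊤, f: ⊤}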